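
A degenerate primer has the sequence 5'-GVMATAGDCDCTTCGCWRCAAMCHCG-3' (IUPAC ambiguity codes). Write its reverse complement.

5′-CGDGKTTGYWGCGAAGHGHCTATKBC-3′

Standard pairs A↔T, G↔C; ambiguity codes pair R↔Y, M↔K, W↔W, D↔H, V↔B. Complement (CBKTATCHGHGAAGCGWYGTTKGDGC), then reverse for 5'→3'.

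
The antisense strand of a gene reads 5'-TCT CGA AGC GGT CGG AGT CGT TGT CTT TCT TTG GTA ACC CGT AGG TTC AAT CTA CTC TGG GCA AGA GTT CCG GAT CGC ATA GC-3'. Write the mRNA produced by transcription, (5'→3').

5'-GCUAUGCGAUCCGGAACUCUUGCCCAGAGUAGAUUGAACCUACGGGUUACCAAAGAAAGACAACGACUCCGACCGCUUCGAGA-3'

The mRNA has the sequence of the coding strand (reverse complement of the template) with T→U. Reverse complement of TCTCGAAGCGGTCGGAGTCGTTGTCTTTCTTTGGTAACCCGTAGGTTCAATCTACTCTGGGCAAGAGTTCCGGATCGCATAGC is GCTATGCGATCCGGAACTCTTGCCCAGAGTAGATTGAACCTACGGGTTACCAAAGAAAGACAACGACTCCGACCGCTTCGAGA; then T→U.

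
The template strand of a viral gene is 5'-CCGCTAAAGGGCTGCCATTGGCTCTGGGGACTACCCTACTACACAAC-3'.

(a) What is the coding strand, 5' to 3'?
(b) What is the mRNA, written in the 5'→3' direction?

(a) The coding strand is the reverse complement of the template: complement GGCGATTTCCCGACGGTAACCGAGACCCCTGATGGGATGATGTGTTG, then reverse.
(b) mRNA has the coding-strand sequence with T→U.

(a) 5'-GTTGTGTAGTAGGGTAGTCCCCAGAGCCAATGGCAGCCCTTTAGCGG-3'
(b) 5′-GUUGUGUAGUAGGGUAGUCCCCAGAGCCAAUGGCAGCCCUUUAGCGG-3′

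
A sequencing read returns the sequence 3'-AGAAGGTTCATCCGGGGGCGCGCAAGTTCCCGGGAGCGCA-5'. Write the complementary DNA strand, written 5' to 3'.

The strand is given 3'→5', so its complement runs 5'→3' in the same left-to-right order: pair each base A↔T, G↔C.

5'-TCTTCCAAGTAGGCCCCCGCGCGTTCAAGGGCCCTCGCGT-3'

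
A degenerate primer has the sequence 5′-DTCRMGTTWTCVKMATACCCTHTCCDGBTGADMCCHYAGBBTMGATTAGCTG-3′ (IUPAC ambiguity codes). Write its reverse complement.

5′-CAGCTAATCKAVVCTRDGGKHTCAVCHGGADAGGGTATKMBGAWAACKYGAH-3′

Standard pairs A↔T, G↔C; ambiguity codes pair R↔Y, M↔K, W↔W, B↔V, D↔H. Complement (HAGYKCAAWAGBMKTATGGGADAGGHCVACTHKGGDRTCVVAKCTAATCGAC), then reverse for 5'→3'.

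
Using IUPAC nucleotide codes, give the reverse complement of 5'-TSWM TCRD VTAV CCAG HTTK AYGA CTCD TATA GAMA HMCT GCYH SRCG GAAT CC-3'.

5′-GGATTCCGYSDRGCAGKDTKTCTATAHGAGTCRTMAADCTGGBTABHYGAKWSA-3′

Standard pairs A↔T, G↔C; ambiguity codes pair R↔Y, M↔K, W↔W, S↔S, D↔H, V↔B. Complement (ASWKAGYHBATBGGTCDAAMTRCTGAGHATATCTKTDKGACGRDSYGCCTTAGG), then reverse for 5'→3'.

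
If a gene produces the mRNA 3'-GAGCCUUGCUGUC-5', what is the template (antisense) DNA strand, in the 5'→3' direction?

Written 5'→3' the mRNA is CUGUCGUUCCGAG, so the coding DNA strand is CTGTCGTTCCGAG. The template is its reverse complement.

5'-CTCGGAACGACAG-3'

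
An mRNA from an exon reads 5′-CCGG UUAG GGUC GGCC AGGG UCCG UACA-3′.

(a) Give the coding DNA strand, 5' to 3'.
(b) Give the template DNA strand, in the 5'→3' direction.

(a) The coding strand matches the mRNA with U→T.
(b) The template strand is the reverse complement of the coding strand.

(a) 5'-CCGGTTAGGGTCGGCCAGGGTCCGTACA-3'
(b) 5'-TGTACGGACCCTGGCCGACCCTAACCGG-3'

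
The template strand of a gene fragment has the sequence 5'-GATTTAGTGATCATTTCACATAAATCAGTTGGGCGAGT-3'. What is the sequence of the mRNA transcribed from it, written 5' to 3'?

5'-ACUCGCCCAACUGAUUUAUGUGAAAUGAUCACUAAAUC-3'

RNA polymerase reads the template 3'→5' and synthesizes mRNA 5'→3' by base-pairing (A→U, T→A, G↔C). The complement of the template is CTAAATCACTAGTAAAGTGTATTTAGTCAACCCGCTCA; antiparallel, so 5'→3' the coding strand is ACTCGCCCAACTGATTTATGTGAAATGATCACTAAATC. Replace T with U for the mRNA.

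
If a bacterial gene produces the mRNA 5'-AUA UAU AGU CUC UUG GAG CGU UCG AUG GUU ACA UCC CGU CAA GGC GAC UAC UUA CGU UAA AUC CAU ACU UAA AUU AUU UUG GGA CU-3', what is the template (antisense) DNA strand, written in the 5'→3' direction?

5'-AGTCCCAAAATAATTTAAGTATGGATTTAACGTAAGTAGTCGCCTTGACGGGATGTAACCATCGAACGCTCCAAGAGACTATATAT-3'

Replace U with T to get the coding DNA strand: ATATATAGTCTCTTGGAGCGTTCGATGGTTACATCCCGTCAAGGCGACTACTTACGTTAAATCCATACTTAAATTATTTTGGGACT. The template strand is its reverse complement (complement TATATATCAGAGAACCTCGCAAGCTACCAATGTAGGGCAGTTCCGCTGATGAATGCAATTTAGGTATGAATTTAATAAAACCCTGA, then reverse).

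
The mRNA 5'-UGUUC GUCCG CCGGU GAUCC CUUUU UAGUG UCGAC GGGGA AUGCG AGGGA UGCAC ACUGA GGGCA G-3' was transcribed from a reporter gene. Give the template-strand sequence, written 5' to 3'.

Replace U with T to get the coding DNA strand: TGTTCGTCCGCCGGTGATCCCTTTTTAGTGTCGACGGGGAATGCGAGGGATGCACACTGAGGGCAG. The template strand is its reverse complement (complement ACAAGCAGGCGGCCACTAGGGAAAAATCACAGCTGCCCCTTACGCTCCCTACGTGTGACTCCCGTC, then reverse).

5'-CTGCCCTCAGTGTGCATCCCTCGCATTCCCCGTCGACACTAAAAAGGGATCACCGGCGGACGAACA-3'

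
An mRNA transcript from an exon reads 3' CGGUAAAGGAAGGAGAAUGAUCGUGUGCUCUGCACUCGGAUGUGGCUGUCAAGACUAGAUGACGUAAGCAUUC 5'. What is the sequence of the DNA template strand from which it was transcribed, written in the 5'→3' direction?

5'-GCCATTTCCTTCCTCTTACTAGCACACGAGACGTGAGCCTACACCGACAGTTCTGATCTACTGCATTCGTAAG-3'

Written 5'→3' the mRNA is CUUACGAAUGCAGUAGAUCAGAACUGUCGGUGUAGGCUCACGUCUCGUGUGCUAGUAAGAGGAAGGAAAUGGC, so the coding DNA strand is CTTACGAATGCAGTAGATCAGAACTGTCGGTGTAGGCTCACGTCTCGTGTGCTAGTAAGAGGAAGGAAATGGC. The template is its reverse complement.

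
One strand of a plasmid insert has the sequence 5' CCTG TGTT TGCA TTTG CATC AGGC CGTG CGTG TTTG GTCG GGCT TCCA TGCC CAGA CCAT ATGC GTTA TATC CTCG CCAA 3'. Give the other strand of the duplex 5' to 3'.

Pairing A↔T and G↔C gives GGACACAAACGTAAACGTAGTCCGGCACGCACAAACCAGCCCGAAGGTACGGGTCTGGTATACGCAATATAGGAGCGGTT, running 3'→5'. Reverse for the 5'→3' convention.

5′-TTGGCGAGGATATAACGCATATGGTCTGGGCATGGAAGCCCGACCAAACACGCACGGCCTGATGCAAATGCAAACACAGG-3′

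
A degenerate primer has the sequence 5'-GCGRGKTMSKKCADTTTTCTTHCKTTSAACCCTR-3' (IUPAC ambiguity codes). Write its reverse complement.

5'-YAGGGTTSAAMGDAAGAAAAHTGMMSKAMCYCGC-3'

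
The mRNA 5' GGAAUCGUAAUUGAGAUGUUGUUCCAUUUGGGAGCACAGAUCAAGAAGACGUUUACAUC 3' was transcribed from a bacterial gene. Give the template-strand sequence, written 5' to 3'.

Replace U with T to get the coding DNA strand: GGAATCGTAATTGAGATGTTGTTCCATTTGGGAGCACAGATCAAGAAGACGTTTACATC. The template strand is its reverse complement (complement CCTTAGCATTAACTCTACAACAAGGTAAACCCTCGTGTCTAGTTCTTCTGCAAATGTAG, then reverse).

5'-GATGTAAACGTCTTCTTGATCTGTGCTCCCAAATGGAACAACATCTCAATTACGATTCC-3'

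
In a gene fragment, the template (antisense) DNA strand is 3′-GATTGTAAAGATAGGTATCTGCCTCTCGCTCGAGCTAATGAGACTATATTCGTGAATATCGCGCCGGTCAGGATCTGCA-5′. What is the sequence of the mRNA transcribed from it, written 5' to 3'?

5'-CUAACAUUUCUAUCCAUAGACGGAGAGCGAGCUCGAUUACUCUGAUAUAAGCACUUAUAGCGCGGCCAGUCCUAGACGU-3'

Reading the template 3'→5' as shown, RNA polymerase pairs each base (A→U, T→A, G↔C) to build mRNA 5'→3' directly.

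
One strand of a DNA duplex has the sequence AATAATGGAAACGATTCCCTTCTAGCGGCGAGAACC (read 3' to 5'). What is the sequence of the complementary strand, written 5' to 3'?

5'-TTATTACCTTTGCTAAGGGAAGATCGCCGCTCTTGG-3'

The strand is given 3'→5', so its complement runs 5'→3' in the same left-to-right order: pair each base A↔T, G↔C.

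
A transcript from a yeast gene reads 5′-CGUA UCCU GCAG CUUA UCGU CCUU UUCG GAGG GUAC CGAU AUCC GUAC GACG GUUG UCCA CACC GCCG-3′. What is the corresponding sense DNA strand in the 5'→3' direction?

The coding DNA strand has the same 5'→3' sequence as the mRNA with U replaced by T.

5'-CGTATCCTGCAGCTTATCGTCCTTTTCGGAGGGTACCGATATCCGTACGACGGTTGTCCACACCGCCG-3'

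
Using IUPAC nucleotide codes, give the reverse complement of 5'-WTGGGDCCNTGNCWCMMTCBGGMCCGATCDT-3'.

5′-AHGATCGGKCCVGAKKGWGNCANGGHCCCAW-3′

Standard pairs A↔T, G↔C; ambiguity codes pair M↔K, W↔W, B↔V, D↔H, N↔N. Complement (WACCCHGGNACNGWGKKAGVCCKGGCTAGHA), then reverse for 5'→3'.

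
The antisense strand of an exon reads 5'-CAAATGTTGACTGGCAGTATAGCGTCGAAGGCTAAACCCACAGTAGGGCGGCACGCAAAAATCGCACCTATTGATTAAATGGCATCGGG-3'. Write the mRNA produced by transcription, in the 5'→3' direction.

The mRNA has the sequence of the coding strand (reverse complement of the template) with T→U. Reverse complement of CAAATGTTGACTGGCAGTATAGCGTCGAAGGCTAAACCCACAGTAGGGCGGCACGCAAAAATCGCACCTATTGATTAAATGGCATCGGG is CCCGATGCCATTTAATCAATAGGTGCGATTTTTGCGTGCCGCCCTACTGTGGGTTTAGCCTTCGACGCTATACTGCCAGTCAACATTTG; then T→U.

5'-CCCGAUGCCAUUUAAUCAAUAGGUGCGAUUUUUGCGUGCCGCCCUACUGUGGGUUUAGCCUUCGACGCUAUACUGCCAGUCAACAUUUG-3'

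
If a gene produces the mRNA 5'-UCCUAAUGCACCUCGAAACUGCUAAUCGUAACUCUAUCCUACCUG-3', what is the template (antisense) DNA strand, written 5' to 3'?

5'-CAGGTAGGATAGAGTTACGATTAGCAGTTTCGAGGTGCATTAGGA-3'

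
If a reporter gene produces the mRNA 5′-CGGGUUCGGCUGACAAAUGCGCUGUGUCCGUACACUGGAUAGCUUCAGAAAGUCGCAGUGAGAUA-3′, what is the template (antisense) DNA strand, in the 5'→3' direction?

Replace U with T to get the coding DNA strand: CGGGTTCGGCTGACAAATGCGCTGTGTCCGTACACTGGATAGCTTCAGAAAGTCGCAGTGAGATA. The template strand is its reverse complement (complement GCCCAAGCCGACTGTTTACGCGACACAGGCATGTGACCTATCGAAGTCTTTCAGCGTCACTCTAT, then reverse).

5'-TATCTCACTGCGACTTTCTGAAGCTATCCAGTGTACGGACACAGCGCATTTGTCAGCCGAACCCG-3'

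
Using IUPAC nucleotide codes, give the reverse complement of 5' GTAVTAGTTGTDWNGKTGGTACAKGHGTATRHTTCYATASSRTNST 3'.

5'-ASNAYSSTATRGAADYATACDCMTGTACCAMCNWHACAACTABTAC-3'

Standard pairs A↔T, G↔C; ambiguity codes pair R↔Y, K↔M, W↔W, S↔S, D↔H, V↔B, N↔N. Complement (CATBATCAACAHWNCMACCATGTMCDCATAYDAAGRTATSSYANSA), then reverse for 5'→3'.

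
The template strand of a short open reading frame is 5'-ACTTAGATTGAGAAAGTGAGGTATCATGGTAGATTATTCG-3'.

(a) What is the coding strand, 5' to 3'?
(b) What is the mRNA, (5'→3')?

(a) 5'-CGAATAATCTACCATGATACCTCACTTTCTCAATCTAAGT-3'
(b) 5′-CGAAUAAUCUACCAUGAUACCUCACUUUCUCAAUCUAAGU-3′

(a) The coding strand is the reverse complement of the template: complement TGAATCTAACTCTTTCACTCCATAGTACCATCTAATAAGC, then reverse.
(b) mRNA has the coding-strand sequence with T→U.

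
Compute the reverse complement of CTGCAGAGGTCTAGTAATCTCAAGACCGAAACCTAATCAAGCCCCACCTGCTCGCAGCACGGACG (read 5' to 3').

Complement each base (A↔T, G↔C): GACGTCTCCAGATCATTAGAGTTCTGGCTTTGGATTAGTTCGGGGTGGACGAGCGTCGTGCCTGC. Then reverse.

5'-CGTCCGTGCTGCGAGCAGGTGGGGCTTGATTAGGTTTCGGTCTTGAGATTACTAGACCTCTGCAG-3'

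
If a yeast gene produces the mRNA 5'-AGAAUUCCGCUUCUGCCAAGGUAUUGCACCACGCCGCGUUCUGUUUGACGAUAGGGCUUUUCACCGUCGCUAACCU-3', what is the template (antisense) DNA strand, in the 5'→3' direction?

5′-AGGTTAGCGACGGTGAAAAGCCCTATCGTCAAACAGAACGCGGCGTGGTGCAATACCTTGGCAGAAGCGGAATTCT-3′

Replace U with T to get the coding DNA strand: AGAATTCCGCTTCTGCCAAGGTATTGCACCACGCCGCGTTCTGTTTGACGATAGGGCTTTTCACCGTCGCTAACCT. The template strand is its reverse complement (complement TCTTAAGGCGAAGACGGTTCCATAACGTGGTGCGGCGCAAGACAAACTGCTATCCCGAAAAGTGGCAGCGATTGGA, then reverse).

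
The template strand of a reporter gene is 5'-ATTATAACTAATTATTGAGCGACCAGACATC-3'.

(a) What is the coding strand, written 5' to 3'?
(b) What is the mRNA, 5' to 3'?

(a) The coding strand is the reverse complement of the template: complement TAATATTGATTAATAACTCGCTGGTCTGTAG, then reverse.
(b) mRNA has the coding-strand sequence with T→U.

(a) 5'-GATGTCTGGTCGCTCAATAATTAGTTATAAT-3'
(b) 5'-GAUGUCUGGUCGCUCAAUAAUUAGUUAUAAU-3'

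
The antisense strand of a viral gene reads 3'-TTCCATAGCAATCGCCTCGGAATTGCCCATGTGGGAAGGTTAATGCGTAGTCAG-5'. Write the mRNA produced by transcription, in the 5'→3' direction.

Reading the template 3'→5' as shown, RNA polymerase pairs each base (A→U, T→A, G↔C) to build mRNA 5'→3' directly.

5′-AAGGUAUCGUUAGCGGAGCCUUAACGGGUACACCCUUCCAAUUACGCAUCAGUC-3′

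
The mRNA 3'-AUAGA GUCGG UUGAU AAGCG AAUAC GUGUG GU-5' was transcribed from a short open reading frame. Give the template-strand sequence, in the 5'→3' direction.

5′-TATCTCAGCCAACTATTCGCTTATGCACACCA-3′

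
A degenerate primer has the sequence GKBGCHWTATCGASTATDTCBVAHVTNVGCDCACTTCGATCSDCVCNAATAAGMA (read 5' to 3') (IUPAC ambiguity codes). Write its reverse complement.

5′-TKCTTATTNGBGHSGATCGAAGTGHGCBNABDTBVGAHATASTCGATAWDGCVMC-3′

Standard pairs A↔T, G↔C; ambiguity codes pair M↔K, W↔W, S↔S, B↔V, D↔H, N↔N. Complement (CMVCGDWATAGCTSATAHAGVBTDBANBCGHGTGAAGCTAGSHGBGNTTATTCKT), then reverse for 5'→3'.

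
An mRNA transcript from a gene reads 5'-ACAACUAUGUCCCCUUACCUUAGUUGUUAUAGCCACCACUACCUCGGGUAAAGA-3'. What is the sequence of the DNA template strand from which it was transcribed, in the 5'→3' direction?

Replace U with T to get the coding DNA strand: ACAACTATGTCCCCTTACCTTAGTTGTTATAGCCACCACTACCTCGGGTAAAGA. The template strand is its reverse complement (complement TGTTGATACAGGGGAATGGAATCAACAATATCGGTGGTGATGGAGCCCATTTCT, then reverse).

5'-TCTTTACCCGAGGTAGTGGTGGCTATAACAACTAAGGTAAGGGGACATAGTTGT-3'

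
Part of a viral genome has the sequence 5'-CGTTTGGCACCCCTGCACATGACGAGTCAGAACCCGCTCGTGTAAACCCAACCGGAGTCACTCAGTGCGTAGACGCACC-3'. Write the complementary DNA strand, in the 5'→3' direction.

5'-GGTGCGTCTACGCACTGAGTGACTCCGGTTGGGTTTACACGAGCGGGTTCTGACTCGTCATGTGCAGGGGTGCCAAACG-3'

Pairing A↔T and G↔C gives GCAAACCGTGGGGACGTGTACTGCTCAGTCTTGGGCGAGCACATTTGGGTTGGCCTCAGTGAGTCACGCATCTGCGTGG, running 3'→5'. Reverse for the 5'→3' convention.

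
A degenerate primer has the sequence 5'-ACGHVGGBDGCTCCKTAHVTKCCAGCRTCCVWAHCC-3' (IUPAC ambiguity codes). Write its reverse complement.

5'-GGDTWBGGAYGCTGGMABDTAMGGAGCHVCCBDCGT-3'

Standard pairs A↔T, G↔C; ambiguity codes pair R↔Y, K↔M, W↔W, B↔V, D↔H. Complement (TGCDBCCVHCGAGGMATDBAMGGTCGYAGGBWTDGG), then reverse for 5'→3'.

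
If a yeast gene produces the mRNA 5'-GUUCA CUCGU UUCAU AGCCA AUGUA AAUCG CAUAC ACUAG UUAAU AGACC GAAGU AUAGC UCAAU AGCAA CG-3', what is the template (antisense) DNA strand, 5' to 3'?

5'-CGTTGCTATTGAGCTATACTTCGGTCTATTAACTAGTGTATGCGATTTACATTGGCTATGAAACGAGTGAAC-3'

Replace U with T to get the coding DNA strand: GTTCACTCGTTTCATAGCCAATGTAAATCGCATACACTAGTTAATAGACCGAAGTATAGCTCAATAGCAACG. The template strand is its reverse complement (complement CAAGTGAGCAAAGTATCGGTTACATTTAGCGTATGTGATCAATTATCTGGCTTCATATCGAGTTATCGTTGC, then reverse).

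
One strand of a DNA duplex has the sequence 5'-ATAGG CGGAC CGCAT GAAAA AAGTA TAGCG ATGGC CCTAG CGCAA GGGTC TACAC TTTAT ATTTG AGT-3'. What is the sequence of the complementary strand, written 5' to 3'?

The complement of ATAGGCGGACCGCATGAAAAAAGTATAGCGATGGCCCTAGCGCAAGGGTCTACACTTTATATTTGAGT is TATCCGCCTGGCGTACTTTTTTCATATCGCTACCGGGATCGCGTTCCCAGATGTGAAATATAAACTCA (A↔T, G↔C). DNA strands are antiparallel, so the complementary strand runs 3'→5'; reversing gives the 5'→3' form.

5'-ACTCAAATATAAAGTGTAGACCCTTGCGCTAGGGCCATCGCTATACTTTTTTCATGCGGTCCGCCTAT-3'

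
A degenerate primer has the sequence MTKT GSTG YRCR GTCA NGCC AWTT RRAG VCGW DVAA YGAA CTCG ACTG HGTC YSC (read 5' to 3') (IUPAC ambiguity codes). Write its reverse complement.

Standard pairs A↔T, G↔C; ambiguity codes pair R↔Y, M↔K, W↔W, S↔S, D↔H, V↔B, N↔N. Complement (KAMACSACRYGYCAGTNCGGTWAAYYTCBGCWHBTTRCTTGAGCTGACDCAGRSG), then reverse for 5'→3'.

5'-GSRGACDCAGTCGAGTTCRTTBHWCGBCTYYAAWTGGCNTGACYGYRCASCAMAK-3'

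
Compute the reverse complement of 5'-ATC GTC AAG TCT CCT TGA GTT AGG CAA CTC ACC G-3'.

5'-CGGTGAGTTGCCTAACTCAAGGAGACTTGACGAT-3'

Complement each base (A↔T, G↔C): TAGCAGTTCAGAGGAACTCAATCCGTTGAGTGGC. Then reverse.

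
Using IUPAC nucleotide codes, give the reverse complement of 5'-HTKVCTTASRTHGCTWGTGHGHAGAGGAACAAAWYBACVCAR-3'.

Standard pairs A↔T, G↔C; ambiguity codes pair R↔Y, K↔M, W↔W, S↔S, B↔V, H↔D. Complement (DAMBGAATSYADCGAWCACDCDTCTCCTTGTTTWRVTGBGTY), then reverse for 5'→3'.

5′-YTGBGTVRWTTTGTTCCTCTDCDCACWAGCDAYSTAAGBMAD-3′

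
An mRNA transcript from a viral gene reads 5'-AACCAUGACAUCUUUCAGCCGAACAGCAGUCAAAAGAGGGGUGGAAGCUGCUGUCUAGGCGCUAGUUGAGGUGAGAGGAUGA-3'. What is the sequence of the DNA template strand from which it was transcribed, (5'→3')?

5'-TCATCCTCTCACCTCAACTAGCGCCTAGACAGCAGCTTCCACCCCTCTTTTGACTGCTGTTCGGCTGAAAGATGTCATGGTT-3'

Replace U with T to get the coding DNA strand: AACCATGACATCTTTCAGCCGAACAGCAGTCAAAAGAGGGGTGGAAGCTGCTGTCTAGGCGCTAGTTGAGGTGAGAGGATGA. The template strand is its reverse complement (complement TTGGTACTGTAGAAAGTCGGCTTGTCGTCAGTTTTCTCCCCACCTTCGACGACAGATCCGCGATCAACTCCACTCTCCTACT, then reverse).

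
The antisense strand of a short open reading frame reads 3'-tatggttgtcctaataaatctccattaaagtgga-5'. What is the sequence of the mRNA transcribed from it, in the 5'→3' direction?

5'-AUACCAACAGGAUUAUUUAGAGGUAAUUUCACCU-3'

Reading the template 3'→5' as shown, RNA polymerase pairs each base (A→U, T→A, G↔C) to build mRNA 5'→3' directly.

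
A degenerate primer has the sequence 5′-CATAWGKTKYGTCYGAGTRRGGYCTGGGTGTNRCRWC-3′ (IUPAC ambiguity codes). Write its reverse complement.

Standard pairs A↔T, G↔C; ambiguity codes pair R↔Y, K↔M, W↔W, N↔N. Complement (GTATWCMAMRCAGRCTCAYYCCRGACCCACANYGYWG), then reverse for 5'→3'.

5'-GWYGYNACACCCAGRCCYYACTCRGACRMAMCWTATG-3'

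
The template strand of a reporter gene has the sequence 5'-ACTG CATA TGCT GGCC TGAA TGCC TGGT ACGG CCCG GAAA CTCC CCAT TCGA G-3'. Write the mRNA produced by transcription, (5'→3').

The mRNA has the sequence of the coding strand (reverse complement of the template) with T→U. Reverse complement of ACTGCATATGCTGGCCTGAATGCCTGGTACGGCCCGGAAACTCCCCATTCGAG is CTCGAATGGGGAGTTTCCGGGCCGTACCAGGCATTCAGGCCAGCATATGCAGT; then T→U.

5'-CUCGAAUGGGGAGUUUCCGGGCCGUACCAGGCAUUCAGGCCAGCAUAUGCAGU-3'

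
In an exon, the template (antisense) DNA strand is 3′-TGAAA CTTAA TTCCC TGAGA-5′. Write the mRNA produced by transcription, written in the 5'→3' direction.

5'-ACUUUGAAUUAAGGGACUCU-3'

Reading the template 3'→5' as shown, RNA polymerase pairs each base (A→U, T→A, G↔C) to build mRNA 5'→3' directly.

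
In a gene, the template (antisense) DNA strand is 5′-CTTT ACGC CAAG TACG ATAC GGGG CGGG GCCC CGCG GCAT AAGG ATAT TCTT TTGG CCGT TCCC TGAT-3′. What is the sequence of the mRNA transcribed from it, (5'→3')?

5'-AUCAGGGAACGGCCAAAAGAAUAUCCUUAUGCCGCGGGGCCCCGCCCCGUAUCGUACUUGGCGUAAAG-3'

RNA polymerase reads the template 3'→5' and synthesizes mRNA 5'→3' by base-pairing (A→U, T→A, G↔C). The complement of the template is GAAATGCGGTTCATGCTATGCCCCGCCCCGGGGCGCCGTATTCCTATAAGAAAACCGGCAAGGGACTA; antiparallel, so 5'→3' the coding strand is ATCAGGGAACGGCCAAAAGAATATCCTTATGCCGCGGGGCCCCGCCCCGTATCGTACTTGGCGTAAAG. Replace T with U for the mRNA.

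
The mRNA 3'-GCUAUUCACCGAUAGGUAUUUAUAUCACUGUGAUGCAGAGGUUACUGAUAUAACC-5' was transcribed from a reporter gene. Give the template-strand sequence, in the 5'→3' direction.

Written 5'→3' the mRNA is CCAAUAUAGUCAUUGGAGACGUAGUGUCACUAUAUUUAUGGAUAGCCACUUAUCG, so the coding DNA strand is CCAATATAGTCATTGGAGACGTAGTGTCACTATATTTATGGATAGCCACTTATCG. The template is its reverse complement.

5′-CGATAAGTGGCTATCCATAAATATAGTGACACTACGTCTCCAATGACTATATTGG-3′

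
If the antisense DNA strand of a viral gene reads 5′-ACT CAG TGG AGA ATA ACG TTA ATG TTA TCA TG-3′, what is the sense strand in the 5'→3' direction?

The coding strand is complementary and antiparallel to the template: take the complement (A↔T, G↔C) and reverse.

5'-CATGATAACATTAACGTTATTCTCCACTGAGT-3'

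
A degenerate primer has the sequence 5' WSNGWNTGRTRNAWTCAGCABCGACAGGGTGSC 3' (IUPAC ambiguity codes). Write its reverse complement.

5'-GSCACCCTGTCGVTGCTGAWTNYAYCANWCNSW-3'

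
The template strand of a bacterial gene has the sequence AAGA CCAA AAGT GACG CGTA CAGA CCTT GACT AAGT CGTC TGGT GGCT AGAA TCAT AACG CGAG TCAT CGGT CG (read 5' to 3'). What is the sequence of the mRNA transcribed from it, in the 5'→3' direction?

5'-CGACCGAUGACUCGCGUUAUGAUUCUAGCCACCAGACGACUUAGUCAAGGUCUGUACGCGUCACUUUUGGUCUU-3'

The mRNA has the sequence of the coding strand (reverse complement of the template) with T→U. Reverse complement of AAGACCAAAAGTGACGCGTACAGACCTTGACTAAGTCGTCTGGTGGCTAGAATCATAACGCGAGTCATCGGTCG is CGACCGATGACTCGCGTTATGATTCTAGCCACCAGACGACTTAGTCAAGGTCTGTACGCGTCACTTTTGGTCTT; then T→U.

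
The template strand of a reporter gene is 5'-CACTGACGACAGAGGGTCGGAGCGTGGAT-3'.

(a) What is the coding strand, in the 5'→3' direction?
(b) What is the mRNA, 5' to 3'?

(a) The coding strand is the reverse complement of the template: complement GTGACTGCTGTCTCCCAGCCTCGCACCTA, then reverse.
(b) mRNA has the coding-strand sequence with T→U.

(a) 5'-ATCCACGCTCCGACCCTCTGTCGTCAGTG-3'
(b) 5'-AUCCACGCUCCGACCCUCUGUCGUCAGUG-3'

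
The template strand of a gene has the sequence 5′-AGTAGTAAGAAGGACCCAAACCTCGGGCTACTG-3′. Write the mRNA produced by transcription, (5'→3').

5'-CAGUAGCCCGAGGUUUGGGUCCUUCUUACUACU-3'

The mRNA has the sequence of the coding strand (reverse complement of the template) with T→U. Reverse complement of AGTAGTAAGAAGGACCCAAACCTCGGGCTACTG is CAGTAGCCCGAGGTTTGGGTCCTTCTTACTACT; then T→U.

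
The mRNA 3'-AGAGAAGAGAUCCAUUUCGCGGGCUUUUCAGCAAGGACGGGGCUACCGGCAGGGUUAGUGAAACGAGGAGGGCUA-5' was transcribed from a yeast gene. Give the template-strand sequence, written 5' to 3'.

5′-TCTCTTCTCTAGGTAAAGCGCCCGAAAAGTCGTTCCTGCCCCGATGGCCGTCCCAATCACTTTGCTCCTCCCGAT-3′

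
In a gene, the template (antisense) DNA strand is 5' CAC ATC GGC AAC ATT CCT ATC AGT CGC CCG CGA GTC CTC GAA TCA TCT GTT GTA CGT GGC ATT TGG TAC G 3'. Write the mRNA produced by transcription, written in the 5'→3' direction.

RNA polymerase reads the template 3'→5' and synthesizes mRNA 5'→3' by base-pairing (A→U, T→A, G↔C). The complement of the template is GTGTAGCCGTTGTAAGGATAGTCAGCGGGCGCTCAGGAGCTTAGTAGACAACATGCACCGTAAACCATGC; antiparallel, so 5'→3' the coding strand is CGTACCAAATGCCACGTACAACAGATGATTCGAGGACTCGCGGGCGACTGATAGGAATGTTGCCGATGTG. Replace T with U for the mRNA.

5'-CGUACCAAAUGCCACGUACAACAGAUGAUUCGAGGACUCGCGGGCGACUGAUAGGAAUGUUGCCGAUGUG-3'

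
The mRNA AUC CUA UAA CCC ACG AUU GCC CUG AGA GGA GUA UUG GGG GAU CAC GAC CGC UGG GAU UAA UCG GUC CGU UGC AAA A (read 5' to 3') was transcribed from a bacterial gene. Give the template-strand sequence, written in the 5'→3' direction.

Replace U with T to get the coding DNA strand: ATCCTATAACCCACGATTGCCCTGAGAGGAGTATTGGGGGATCACGACCGCTGGGATTAATCGGTCCGTTGCAAAA. The template strand is its reverse complement (complement TAGGATATTGGGTGCTAACGGGACTCTCCTCATAACCCCCTAGTGCTGGCGACCCTAATTAGCCAGGCAACGTTTT, then reverse).

5′-TTTTGCAACGGACCGATTAATCCCAGCGGTCGTGATCCCCCAATACTCCTCTCAGGGCAATCGTGGGTTATAGGAT-3′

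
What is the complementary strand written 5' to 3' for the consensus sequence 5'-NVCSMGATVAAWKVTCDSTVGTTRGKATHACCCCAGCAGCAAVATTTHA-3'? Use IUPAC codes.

Standard pairs A↔T, G↔C; ambiguity codes pair R↔Y, M↔K, W↔W, S↔S, D↔H, V↔B, N↔N. Complement (NBGSKCTABTTWMBAGHSABCAAYCMTADTGGGGTCGTCGTTBTAAADT), then reverse for 5'→3'.

5'-TDAAATBTTGCTGCTGGGGTDATMCYAACBASHGABMWTTBATCKSGBN-3'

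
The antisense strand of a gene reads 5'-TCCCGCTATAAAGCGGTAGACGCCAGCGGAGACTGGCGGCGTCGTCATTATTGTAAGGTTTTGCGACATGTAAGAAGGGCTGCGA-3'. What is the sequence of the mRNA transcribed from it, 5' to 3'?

The mRNA has the sequence of the coding strand (reverse complement of the template) with T→U. Reverse complement of TCCCGCTATAAAGCGGTAGACGCCAGCGGAGACTGGCGGCGTCGTCATTATTGTAAGGTTTTGCGACATGTAAGAAGGGCTGCGA is TCGCAGCCCTTCTTACATGTCGCAAAACCTTACAATAATGACGACGCCGCCAGTCTCCGCTGGCGTCTACCGCTTTATAGCGGGA; then T→U.

5'-UCGCAGCCCUUCUUACAUGUCGCAAAACCUUACAAUAAUGACGACGCCGCCAGUCUCCGCUGGCGUCUACCGCUUUAUAGCGGGA-3'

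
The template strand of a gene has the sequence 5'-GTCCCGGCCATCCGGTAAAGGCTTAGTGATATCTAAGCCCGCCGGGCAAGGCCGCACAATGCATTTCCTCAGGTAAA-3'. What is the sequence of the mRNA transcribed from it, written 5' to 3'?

RNA polymerase reads the template 3'→5' and synthesizes mRNA 5'→3' by base-pairing (A→U, T→A, G↔C). The complement of the template is CAGGGCCGGTAGGCCATTTCCGAATCACTATAGATTCGGGCGGCCCGTTCCGGCGTGTTACGTAAAGGAGTCCATTT; antiparallel, so 5'→3' the coding strand is TTTACCTGAGGAAATGCATTGTGCGGCCTTGCCCGGCGGGCTTAGATATCACTAAGCCTTTACCGGATGGCCGGGAC. Replace T with U for the mRNA.

5'-UUUACCUGAGGAAAUGCAUUGUGCGGCCUUGCCCGGCGGGCUUAGAUAUCACUAAGCCUUUACCGGAUGGCCGGGAC-3'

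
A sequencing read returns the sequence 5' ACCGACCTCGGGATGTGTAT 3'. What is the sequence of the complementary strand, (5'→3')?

5'-ATACACATCCCGAGGTCGGT-3'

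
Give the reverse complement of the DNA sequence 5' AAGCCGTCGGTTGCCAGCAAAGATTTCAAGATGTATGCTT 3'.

Complement each base (A↔T, G↔C): TTCGGCAGCCAACGGTCGTTTCTAAAGTTCTACATACGAA. Then reverse.

5′-AAGCATACATCTTGAAATCTTTGCTGGCAACCGACGGCTT-3′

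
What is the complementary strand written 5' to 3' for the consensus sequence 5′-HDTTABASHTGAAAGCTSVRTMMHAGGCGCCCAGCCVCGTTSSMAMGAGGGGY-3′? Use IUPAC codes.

5'-RCCCCTCKTKSSAACGBGGCTGGGCGCCTDKKAYBSAGCTTTCADSTVTAAHD-3'

Standard pairs A↔T, G↔C; ambiguity codes pair R↔Y, M↔K, S↔S, B↔V, D↔H. Complement (DHAATVTSDACTTTCGASBYAKKDTCCGCGGGTCGGBGCAASSKTKCTCCCCR), then reverse for 5'→3'.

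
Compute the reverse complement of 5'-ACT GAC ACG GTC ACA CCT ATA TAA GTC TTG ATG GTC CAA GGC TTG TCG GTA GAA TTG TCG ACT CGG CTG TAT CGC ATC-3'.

Complement each base (A↔T, G↔C): TGACTGTGCCAGTGTGGATATATTCAGAACTACCAGGTTCCGAACAGCCATCTTAACAGCTGAGCCGACATAGCGTAG. Then reverse.

5′-GATGCGATACAGCCGAGTCGACAATTCTACCGACAAGCCTTGGACCATCAAGACTTATATAGGTGTGACCGTGTCAGT-3′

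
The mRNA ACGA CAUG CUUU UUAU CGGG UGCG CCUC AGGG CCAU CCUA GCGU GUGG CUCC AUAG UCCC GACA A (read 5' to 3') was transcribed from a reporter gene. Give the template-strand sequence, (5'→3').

Replace U with T to get the coding DNA strand: ACGACATGCTTTTTATCGGGTGCGCCTCAGGGCCATCCTAGCGTGTGGCTCCATAGTCCCGACAA. The template strand is its reverse complement (complement TGCTGTACGAAAAATAGCCCACGCGGAGTCCCGGTAGGATCGCACACCGAGGTATCAGGGCTGTT, then reverse).

5'-TTGTCGGGACTATGGAGCCACACGCTAGGATGGCCCTGAGGCGCACCCGATAAAAAGCATGTCGT-3'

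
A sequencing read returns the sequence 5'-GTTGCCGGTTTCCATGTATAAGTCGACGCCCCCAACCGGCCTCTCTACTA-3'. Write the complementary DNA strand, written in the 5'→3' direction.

Pairing A↔T and G↔C gives CAACGGCCAAAGGTACATATTCAGCTGCGGGGGTTGGCCGGAGAGATGAT, running 3'→5'. Reverse for the 5'→3' convention.

5'-TAGTAGAGAGGCCGGTTGGGGGCGTCGACTTATACATGGAAACCGGCAAC-3'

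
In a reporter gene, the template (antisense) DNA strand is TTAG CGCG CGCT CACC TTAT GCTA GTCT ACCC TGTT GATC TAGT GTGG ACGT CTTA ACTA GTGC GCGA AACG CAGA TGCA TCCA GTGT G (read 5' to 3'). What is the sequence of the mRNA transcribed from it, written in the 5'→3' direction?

5'-CACACUGGAUGCAUCUGCGUUUCGCGCACUAGUUAAGACGUCCACACUAGAUCAACAGGGUAGACUAGCAUAAGGUGAGCGCGCGCUAA-3'

The mRNA has the sequence of the coding strand (reverse complement of the template) with T→U. Reverse complement of TTAGCGCGCGCTCACCTTATGCTAGTCTACCCTGTTGATCTAGTGTGGACGTCTTAACTAGTGCGCGAAACGCAGATGCATCCAGTGTG is CACACTGGATGCATCTGCGTTTCGCGCACTAGTTAAGACGTCCACACTAGATCAACAGGGTAGACTAGCATAAGGTGAGCGCGCGCTAA; then T→U.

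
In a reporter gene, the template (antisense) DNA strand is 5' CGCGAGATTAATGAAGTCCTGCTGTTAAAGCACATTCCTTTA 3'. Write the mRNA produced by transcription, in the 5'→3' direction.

The mRNA has the sequence of the coding strand (reverse complement of the template) with T→U. Reverse complement of CGCGAGATTAATGAAGTCCTGCTGTTAAAGCACATTCCTTTA is TAAAGGAATGTGCTTTAACAGCAGGACTTCATTAATCTCGCG; then T→U.

5'-UAAAGGAAUGUGCUUUAACAGCAGGACUUCAUUAAUCUCGCG-3'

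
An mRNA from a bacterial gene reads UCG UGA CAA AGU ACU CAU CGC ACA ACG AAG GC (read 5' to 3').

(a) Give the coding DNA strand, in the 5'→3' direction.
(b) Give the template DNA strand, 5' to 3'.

(a) 5'-TCGTGACAAAGTACTCATCGCACAACGAAGGC-3'
(b) 5'-GCCTTCGTTGTGCGATGAGTACTTTGTCACGA-3'

(a) The coding strand matches the mRNA with U→T.
(b) The template strand is the reverse complement of the coding strand.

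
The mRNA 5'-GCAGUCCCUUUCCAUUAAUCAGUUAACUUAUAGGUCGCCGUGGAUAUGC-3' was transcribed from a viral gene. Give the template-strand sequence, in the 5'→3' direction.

Replace U with T to get the coding DNA strand: GCAGTCCCTTTCCATTAATCAGTTAACTTATAGGTCGCCGTGGATATGC. The template strand is its reverse complement (complement CGTCAGGGAAAGGTAATTAGTCAATTGAATATCCAGCGGCACCTATACG, then reverse).

5'-GCATATCCACGGCGACCTATAAGTTAACTGATTAATGGAAAGGGACTGC-3'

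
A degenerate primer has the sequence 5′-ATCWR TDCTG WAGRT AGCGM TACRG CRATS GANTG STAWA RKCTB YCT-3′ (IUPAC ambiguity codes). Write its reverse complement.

Standard pairs A↔T, G↔C; ambiguity codes pair R↔Y, M↔K, W↔W, S↔S, B↔V, D↔H, N↔N. Complement (TAGWYAHGACWTCYATCGCKATGYCGYTASCTNACSATWTYMGAVRGA), then reverse for 5'→3'.

5'-AGRVAGMYTWTASCANTCSATYGCYGTAKCGCTAYCTWCAGHAYWGAT-3'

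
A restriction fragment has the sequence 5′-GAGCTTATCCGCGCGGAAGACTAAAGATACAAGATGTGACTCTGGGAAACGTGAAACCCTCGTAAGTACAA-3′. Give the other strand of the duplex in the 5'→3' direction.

The complement of GAGCTTATCCGCGCGGAAGACTAAAGATACAAGATGTGACTCTGGGAAACGTGAAACCCTCGTAAGTACAA is CTCGAATAGGCGCGCCTTCTGATTTCTATGTTCTACACTGAGACCCTTTGCACTTTGGGAGCATTCATGTT (A↔T, G↔C). DNA strands are antiparallel, so the complementary strand runs 3'→5'; reversing gives the 5'→3' form.

5'-TTGTACTTACGAGGGTTTCACGTTTCCCAGAGTCACATCTTGTATCTTTAGTCTTCCGCGCGGATAAGCTC-3'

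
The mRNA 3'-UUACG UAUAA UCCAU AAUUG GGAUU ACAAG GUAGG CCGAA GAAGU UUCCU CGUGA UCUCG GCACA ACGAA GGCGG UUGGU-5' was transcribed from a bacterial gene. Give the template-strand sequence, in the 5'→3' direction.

Written 5'→3' the mRNA is UGGUUGGCGGAAGCAACACGGCUCUAGUGCUCCUUUGAAGAAGCCGGAUGGAACAUUAGGGUUAAUACCUAAUAUGCAUU, so the coding DNA strand is TGGTTGGCGGAAGCAACACGGCTCTAGTGCTCCTTTGAAGAAGCCGGATGGAACATTAGGGTTAATACCTAATATGCATT. The template is its reverse complement.

5'-AATGCATATTAGGTATTAACCCTAATGTTCCATCCGGCTTCTTCAAAGGAGCACTAGAGCCGTGTTGCTTCCGCCAACCA-3'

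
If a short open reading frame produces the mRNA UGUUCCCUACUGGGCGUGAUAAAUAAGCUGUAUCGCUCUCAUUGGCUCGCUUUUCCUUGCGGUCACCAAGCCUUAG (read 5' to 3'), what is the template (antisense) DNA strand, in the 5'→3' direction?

5′-CTAAGGCTTGGTGACCGCAAGGAAAAGCGAGCCAATGAGAGCGATACAGCTTATTTATCACGCCCAGTAGGGAACA-3′

Replace U with T to get the coding DNA strand: TGTTCCCTACTGGGCGTGATAAATAAGCTGTATCGCTCTCATTGGCTCGCTTTTCCTTGCGGTCACCAAGCCTTAG. The template strand is its reverse complement (complement ACAAGGGATGACCCGCACTATTTATTCGACATAGCGAGAGTAACCGAGCGAAAAGGAACGCCAGTGGTTCGGAATC, then reverse).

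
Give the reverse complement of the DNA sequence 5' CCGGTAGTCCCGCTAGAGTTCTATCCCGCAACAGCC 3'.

Reading the sequence 3'→5' and pairing each base (A↔T, G↔C) gives the reverse complement directly.

5'-GGCTGTTGCGGGATAGAACTCTAGCGGGACTACCGG-3'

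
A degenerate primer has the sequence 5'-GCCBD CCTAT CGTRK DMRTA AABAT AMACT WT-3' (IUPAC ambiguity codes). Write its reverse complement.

Standard pairs A↔T, G↔C; ambiguity codes pair R↔Y, M↔K, W↔W, B↔V, D↔H. Complement (CGGVHGGATAGCAYMHKYATTTVTATKTGAWA), then reverse for 5'→3'.

5'-AWAGTKTATVTTTAYKHMYACGATAGGHVGGC-3'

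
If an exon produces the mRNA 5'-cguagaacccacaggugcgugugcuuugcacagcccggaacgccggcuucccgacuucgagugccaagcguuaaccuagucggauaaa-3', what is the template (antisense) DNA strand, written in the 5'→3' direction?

Replace U with T to get the coding DNA strand: CGTAGAACCCACAGGTGCGTGTGCTTTGCACAGCCCGGAACGCCGGCTTCCCGACTTCGAGTGCCAAGCGTTAACCTAGTCGGATAAA. The template strand is its reverse complement (complement GCATCTTGGGTGTCCACGCACACGAAACGTGTCGGGCCTTGCGGCCGAAGGGCTGAAGCTCACGGTTCGCAATTGGATCAGCCTATTT, then reverse).

5′-TTTATCCGACTAGGTTAACGCTTGGCACTCGAAGTCGGGAAGCCGGCGTTCCGGGCTGTGCAAAGCACACGCACCTGTGGGTTCTACG-3′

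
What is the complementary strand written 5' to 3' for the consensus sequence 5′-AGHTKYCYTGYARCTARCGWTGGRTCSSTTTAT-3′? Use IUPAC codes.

Standard pairs A↔T, G↔C; ambiguity codes pair R↔Y, K↔M, W↔W, S↔S, H↔D. Complement (TCDAMRGRACRTYGATYGCWACCYAGSSAAATA), then reverse for 5'→3'.

5'-ATAAASSGAYCCAWCGYTAGYTRCARGRMADCT-3'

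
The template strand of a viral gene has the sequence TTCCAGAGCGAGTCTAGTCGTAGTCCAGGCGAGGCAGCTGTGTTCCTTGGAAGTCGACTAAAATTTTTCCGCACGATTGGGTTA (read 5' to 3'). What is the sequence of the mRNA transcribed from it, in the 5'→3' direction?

5'-UAACCCAAUCGUGCGGAAAAAUUUUAGUCGACUUCCAAGGAACACAGCUGCCUCGCCUGGACUACGACUAGACUCGCUCUGGAA-3'

RNA polymerase reads the template 3'→5' and synthesizes mRNA 5'→3' by base-pairing (A→U, T→A, G↔C). The complement of the template is AAGGTCTCGCTCAGATCAGCATCAGGTCCGCTCCGTCGACACAAGGAACCTTCAGCTGATTTTAAAAAGGCGTGCTAACCCAAT; antiparallel, so 5'→3' the coding strand is TAACCCAATCGTGCGGAAAAATTTTAGTCGACTTCCAAGGAACACAGCTGCCTCGCCTGGACTACGACTAGACTCGCTCTGGAA. Replace T with U for the mRNA.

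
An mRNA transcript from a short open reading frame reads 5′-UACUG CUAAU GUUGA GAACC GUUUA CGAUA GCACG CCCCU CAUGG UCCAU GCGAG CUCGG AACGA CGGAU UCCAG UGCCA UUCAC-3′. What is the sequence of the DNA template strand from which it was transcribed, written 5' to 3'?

5'-GTGAATGGCACTGGAATCCGTCGTTCCGAGCTCGCATGGACCATGAGGGGCGTGCTATCGTAAACGGTTCTCAACATTAGCAGTA-3'

Replace U with T to get the coding DNA strand: TACTGCTAATGTTGAGAACCGTTTACGATAGCACGCCCCTCATGGTCCATGCGAGCTCGGAACGACGGATTCCAGTGCCATTCAC. The template strand is its reverse complement (complement ATGACGATTACAACTCTTGGCAAATGCTATCGTGCGGGGAGTACCAGGTACGCTCGAGCCTTGCTGCCTAAGGTCACGGTAAGTG, then reverse).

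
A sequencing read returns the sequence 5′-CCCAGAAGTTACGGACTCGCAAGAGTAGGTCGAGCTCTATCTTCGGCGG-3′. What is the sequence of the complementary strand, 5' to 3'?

5'-CCGCCGAAGATAGAGCTCGACCTACTCTTGCGAGTCCGTAACTTCTGGG-3'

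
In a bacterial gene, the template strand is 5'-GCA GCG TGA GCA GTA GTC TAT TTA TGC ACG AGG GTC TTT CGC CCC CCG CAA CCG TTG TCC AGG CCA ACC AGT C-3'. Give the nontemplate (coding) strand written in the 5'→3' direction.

5'-GACTGGTTGGCCTGGACAACGGTTGCGGGGGGCGAAAGACCCTCGTGCATAAATAGACTACTGCTCACGCTGC-3'

The coding strand is complementary and antiparallel to the template: take the complement (A↔T, G↔C) and reverse.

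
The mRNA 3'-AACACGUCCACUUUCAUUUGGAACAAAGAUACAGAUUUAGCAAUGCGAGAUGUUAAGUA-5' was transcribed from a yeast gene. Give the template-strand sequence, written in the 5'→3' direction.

5'-TTGTGCAGGTGAAAGTAAACCTTGTTTCTATGTCTAAATCGTTACGCTCTACAATTCAT-3'

Written 5'→3' the mRNA is AUGAAUUGUAGAGCGUAACGAUUUAGACAUAGAAACAAGGUUUACUUUCACCUGCACAA, so the coding DNA strand is ATGAATTGTAGAGCGTAACGATTTAGACATAGAAACAAGGTTTACTTTCACCTGCACAA. The template is its reverse complement.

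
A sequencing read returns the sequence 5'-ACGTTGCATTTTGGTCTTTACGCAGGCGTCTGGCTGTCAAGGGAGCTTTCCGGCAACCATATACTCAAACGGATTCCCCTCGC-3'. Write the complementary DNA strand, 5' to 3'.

5'-GCGAGGGGAATCCGTTTGAGTATATGGTTGCCGGAAAGCTCCCTTGACAGCCAGACGCCTGCGTAAAGACCAAAATGCAACGT-3'

The complement of ACGTTGCATTTTGGTCTTTACGCAGGCGTCTGGCTGTCAAGGGAGCTTTCCGGCAACCATATACTCAAACGGATTCCCCTCGC is TGCAACGTAAAACCAGAAATGCGTCCGCAGACCGACAGTTCCCTCGAAAGGCCGTTGGTATATGAGTTTGCCTAAGGGGAGCG (A↔T, G↔C). DNA strands are antiparallel, so the complementary strand runs 3'→5'; reversing gives the 5'→3' form.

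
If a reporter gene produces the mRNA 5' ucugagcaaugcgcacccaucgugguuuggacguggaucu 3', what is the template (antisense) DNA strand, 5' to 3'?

Replace U with T to get the coding DNA strand: TCTGAGCAATGCGCACCCATCGTGGTTTGGACGTGGATCT. The template strand is its reverse complement (complement AGACTCGTTACGCGTGGGTAGCACCAAACCTGCACCTAGA, then reverse).

5'-AGATCCACGTCCAAACCACGATGGGTGCGCATTGCTCAGA-3'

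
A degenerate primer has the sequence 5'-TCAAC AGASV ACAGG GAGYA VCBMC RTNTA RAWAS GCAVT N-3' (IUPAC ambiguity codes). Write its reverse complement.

5'-NABTGCSTWTYTANAYGKVGBTRCTCCCTGTBSTCTGTTGA-3'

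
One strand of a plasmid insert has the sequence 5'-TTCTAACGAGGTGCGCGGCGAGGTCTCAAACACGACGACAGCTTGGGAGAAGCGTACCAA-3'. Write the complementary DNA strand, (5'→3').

Pairing A↔T and G↔C gives AAGATTGCTCCACGCGCCGCTCCAGAGTTTGTGCTGCTGTCGAACCCTCTTCGCATGGTT, running 3'→5'. Reverse for the 5'→3' convention.

5'-TTGGTACGCTTCTCCCAAGCTGTCGTCGTGTTTGAGACCTCGCCGCGCACCTCGTTAGAA-3'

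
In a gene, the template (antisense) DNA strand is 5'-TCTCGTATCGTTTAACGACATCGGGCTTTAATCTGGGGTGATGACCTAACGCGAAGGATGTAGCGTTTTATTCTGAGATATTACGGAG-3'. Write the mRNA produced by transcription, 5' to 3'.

5'-CUCCGUAAUAUCUCAGAAUAAAACGCUACAUCCUUCGCGUUAGGUCAUCACCCCAGAUUAAAGCCCGAUGUCGUUAAACGAUACGAGA-3'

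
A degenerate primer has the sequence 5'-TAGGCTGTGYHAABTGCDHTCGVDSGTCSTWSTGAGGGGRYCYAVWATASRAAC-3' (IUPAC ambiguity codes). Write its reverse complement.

5'-GTTYSTATWBTRGRYCCCCTCASWASGACSHBCGADHGCAVTTDRCACAGCCTA-3'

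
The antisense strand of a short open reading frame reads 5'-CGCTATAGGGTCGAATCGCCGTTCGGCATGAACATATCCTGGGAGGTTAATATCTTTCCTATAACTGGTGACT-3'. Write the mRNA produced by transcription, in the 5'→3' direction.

RNA polymerase reads the template 3'→5' and synthesizes mRNA 5'→3' by base-pairing (A→U, T→A, G↔C). The complement of the template is GCGATATCCCAGCTTAGCGGCAAGCCGTACTTGTATAGGACCCTCCAATTATAGAAAGGATATTGACCACTGA; antiparallel, so 5'→3' the coding strand is AGTCACCAGTTATAGGAAAGATATTAACCTCCCAGGATATGTTCATGCCGAACGGCGATTCGACCCTATAGCG. Replace T with U for the mRNA.

5′-AGUCACCAGUUAUAGGAAAGAUAUUAACCUCCCAGGAUAUGUUCAUGCCGAACGGCGAUUCGACCCUAUAGCG-3′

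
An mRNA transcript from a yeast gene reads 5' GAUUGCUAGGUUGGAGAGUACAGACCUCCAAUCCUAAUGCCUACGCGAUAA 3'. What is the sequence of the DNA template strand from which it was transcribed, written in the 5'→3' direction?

Replace U with T to get the coding DNA strand: GATTGCTAGGTTGGAGAGTACAGACCTCCAATCCTAATGCCTACGCGATAA. The template strand is its reverse complement (complement CTAACGATCCAACCTCTCATGTCTGGAGGTTAGGATTACGGATGCGCTATT, then reverse).

5'-TTATCGCGTAGGCATTAGGATTGGAGGTCTGTACTCTCCAACCTAGCAATC-3'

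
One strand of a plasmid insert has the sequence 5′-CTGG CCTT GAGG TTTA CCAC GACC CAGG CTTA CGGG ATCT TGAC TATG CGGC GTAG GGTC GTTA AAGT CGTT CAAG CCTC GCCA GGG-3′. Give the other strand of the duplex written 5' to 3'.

The complement of CTGGCCTTGAGGTTTACCACGACCCAGGCTTACGGGATCTTGACTATGCGGCGTAGGGTCGTTAAAGTCGTTCAAGCCTCGCCAGGG is GACCGGAACTCCAAATGGTGCTGGGTCCGAATGCCCTAGAACTGATACGCCGCATCCCAGCAATTTCAGCAAGTTCGGAGCGGTCCC (A↔T, G↔C). DNA strands are antiparallel, so the complementary strand runs 3'→5'; reversing gives the 5'→3' form.

5'-CCCTGGCGAGGCTTGAACGACTTTAACGACCCTACGCCGCATAGTCAAGATCCCGTAAGCCTGGGTCGTGGTAAACCTCAAGGCCAG-3'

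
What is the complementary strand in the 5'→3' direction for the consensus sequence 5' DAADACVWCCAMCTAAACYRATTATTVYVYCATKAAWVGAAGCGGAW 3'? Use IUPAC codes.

5'-WTCCGCTTCBWTTMATGRBRBAATAATYRGTTTAGKTGGWBGTHTTH-3'

Standard pairs A↔T, G↔C; ambiguity codes pair R↔Y, M↔K, W↔W, D↔H, V↔B. Complement (HTTHTGBWGGTKGATTTGRYTAATAABRBRGTAMTTWBCTTCGCCTW), then reverse for 5'→3'.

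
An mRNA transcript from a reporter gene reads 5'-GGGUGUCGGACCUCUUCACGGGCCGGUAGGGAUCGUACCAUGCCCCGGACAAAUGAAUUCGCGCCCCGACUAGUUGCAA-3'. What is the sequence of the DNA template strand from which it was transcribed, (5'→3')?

Replace U with T to get the coding DNA strand: GGGTGTCGGACCTCTTCACGGGCCGGTAGGGATCGTACCATGCCCCGGACAAATGAATTCGCGCCCCGACTAGTTGCAA. The template strand is its reverse complement (complement CCCACAGCCTGGAGAAGTGCCCGGCCATCCCTAGCATGGTACGGGGCCTGTTTACTTAAGCGCGGGGCTGATCAACGTT, then reverse).

5′-TTGCAACTAGTCGGGGCGCGAATTCATTTGTCCGGGGCATGGTACGATCCCTACCGGCCCGTGAAGAGGTCCGACACCC-3′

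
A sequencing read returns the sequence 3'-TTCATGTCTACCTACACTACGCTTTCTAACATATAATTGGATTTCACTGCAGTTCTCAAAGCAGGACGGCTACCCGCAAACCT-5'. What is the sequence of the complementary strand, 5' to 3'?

5'-AAGTACAGATGGATGTGATGCGAAAGATTGTATATTAACCTAAAGTGACGTCAAGAGTTTCGTCCTGCCGATGGGCGTTTGGA-3'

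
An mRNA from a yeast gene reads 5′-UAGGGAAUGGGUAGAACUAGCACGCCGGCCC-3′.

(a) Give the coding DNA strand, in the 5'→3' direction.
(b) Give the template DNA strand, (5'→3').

(a) 5'-TAGGGAATGGGTAGAACTAGCACGCCGGCCC-3'
(b) 5'-GGGCCGGCGTGCTAGTTCTACCCATTCCCTA-3'

(a) The coding strand matches the mRNA with U→T.
(b) The template strand is the reverse complement of the coding strand.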